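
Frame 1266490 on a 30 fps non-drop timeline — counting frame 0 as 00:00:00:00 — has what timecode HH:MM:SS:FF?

1266490 ÷ 30 = 42216 full seconds, remainder 10 frames.
42216 s = 11 h 43 min 36 s.
Timecode: 11:43:36:10.

11:43:36:10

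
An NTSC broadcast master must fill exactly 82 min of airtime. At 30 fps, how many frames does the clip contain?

147600 frames

82 min = 4920 s.
Frames = 4920 × 30 = 147600.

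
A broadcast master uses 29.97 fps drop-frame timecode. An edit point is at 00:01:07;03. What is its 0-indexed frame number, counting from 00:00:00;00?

2011

As if non-drop at 30 labels/s: (0 × 3600 + 1 × 60 + 7) × 30 + 3 = 2013.
Minute boundaries passed: 1; those not divisible by 10: 1 − 0 = 1; dropped labels = 2 × 1 = 2.
Actual frame index = 2013 − 2 = 2011.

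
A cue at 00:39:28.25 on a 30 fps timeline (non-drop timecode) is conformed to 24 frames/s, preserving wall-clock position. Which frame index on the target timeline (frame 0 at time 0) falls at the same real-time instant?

Source frame index: (0×3600 + 39×60 + 28) × 30 + 25 = 71065.
Real time: 71065 / (30) = 14213/6 s.
Target frame: (14213/6) × (24) = 56852.

frame 56852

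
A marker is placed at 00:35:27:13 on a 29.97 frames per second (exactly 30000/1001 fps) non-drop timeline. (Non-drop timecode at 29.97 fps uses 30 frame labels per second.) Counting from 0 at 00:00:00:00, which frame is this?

frame 63823

Total seconds to the label: (0 × 3600 + 35 × 60 + 27) = 2127.
Frame index = 2127 × 30 + 13 = 63823.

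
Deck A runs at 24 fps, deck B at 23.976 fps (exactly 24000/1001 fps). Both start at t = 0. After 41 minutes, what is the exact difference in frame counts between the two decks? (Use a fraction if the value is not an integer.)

41 min = 2460 s.
A emits 24 × 2460 = 59040 frames; B emits 24000/1001 × 2460 = 59040000/1001.
Difference = 59040/1001 frames (≈ 58.9810); B is behind A.

59040/1001 frames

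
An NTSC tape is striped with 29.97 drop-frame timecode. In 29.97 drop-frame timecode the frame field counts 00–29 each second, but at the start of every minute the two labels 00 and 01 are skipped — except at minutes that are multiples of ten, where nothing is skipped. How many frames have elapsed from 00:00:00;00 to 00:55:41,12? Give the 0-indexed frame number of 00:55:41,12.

Complete 10-minute blocks: 5, each 17982 frames → 89910.
Remaining 5 whole minutes in the current block: 1800 + 4 × 1798 = 8992 frames.
Within the current minute: 41 × 30 + 12 − 2 = 1240 (labels ;00/;01 skipped at this minute). Total = 89910 + 8992 + 1240 = 100142.

100142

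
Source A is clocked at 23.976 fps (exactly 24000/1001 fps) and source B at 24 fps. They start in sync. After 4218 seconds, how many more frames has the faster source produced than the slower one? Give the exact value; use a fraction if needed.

101232/1001 frames

A emits 24000/1001 × 4218 = 101232000/1001 frames; B emits 24 × 4218 = 101232.
Difference = 101232/1001 frames (≈ 101.1309); B is ahead of A.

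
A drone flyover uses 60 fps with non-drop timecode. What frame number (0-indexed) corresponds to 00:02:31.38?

frame 9098

Total seconds to the label: (0 × 3600 + 2 × 60 + 31) = 151.
Frame index = 151 × 60 + 38 = 9098.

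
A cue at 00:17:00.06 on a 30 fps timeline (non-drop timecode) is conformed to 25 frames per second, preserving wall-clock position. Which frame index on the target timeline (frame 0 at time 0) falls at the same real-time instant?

frame 25505

Source frame index: (0×3600 + 17×60 + 0) × 30 + 6 = 30606.
Real time: 30606 / (30) = 5101/5 s.
Target frame: (5101/5) × (25) = 25505.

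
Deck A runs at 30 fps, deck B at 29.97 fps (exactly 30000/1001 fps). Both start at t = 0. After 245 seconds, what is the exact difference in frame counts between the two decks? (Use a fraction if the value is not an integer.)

A emits 30 × 245 = 7350 frames; B emits 30000/1001 × 245 = 1050000/143.
Difference = 1050/143 frames (≈ 7.3427); B is behind A.

1050/143 frames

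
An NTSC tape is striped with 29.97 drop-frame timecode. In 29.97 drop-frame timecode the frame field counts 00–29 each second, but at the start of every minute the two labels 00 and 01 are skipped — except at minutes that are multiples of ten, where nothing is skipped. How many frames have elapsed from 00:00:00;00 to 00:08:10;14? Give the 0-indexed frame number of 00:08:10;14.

As if non-drop at 30 labels/s: (0 × 3600 + 8 × 60 + 10) × 30 + 14 = 14714.
Minute boundaries passed: 8; those not divisible by 10: 8 − 0 = 8; dropped labels = 2 × 8 = 16.
Actual frame index = 14714 − 16 = 14698.

14698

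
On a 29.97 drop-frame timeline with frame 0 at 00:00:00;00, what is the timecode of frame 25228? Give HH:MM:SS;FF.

Ten DF minutes hold 17982 frames, so frame 25228 lies in block 1 (frames 17982–35963) with 7246 frames into that block.
The block's first minute is 1800 frames and the rest 1798 each; 7246 frames reaches minute 4, so 1 × 18 + 4 × 2 = 26 labels have been skipped so far.
Adding those back, label number 25228 + 26 = 25254 at 30 labels/s is 841 s + 24 f = 0 h 14 min 1 s frame 24, i.e. 00:14:01;24.

00:14:01;24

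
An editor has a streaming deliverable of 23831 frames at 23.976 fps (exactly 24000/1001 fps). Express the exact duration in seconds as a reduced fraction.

Running time = 23831 ÷ (24000/1001) = 23831 × 1001/24000 = 23854831/24000 s.

23854831/24000 seconds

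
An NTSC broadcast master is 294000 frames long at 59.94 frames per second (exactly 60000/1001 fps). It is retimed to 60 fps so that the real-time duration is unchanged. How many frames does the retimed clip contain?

294294 frames

Target frames = source frames × (target rate / source rate) = 294000 × (60)/(60000/1001) = 294000 × 1001/1000 = 294294.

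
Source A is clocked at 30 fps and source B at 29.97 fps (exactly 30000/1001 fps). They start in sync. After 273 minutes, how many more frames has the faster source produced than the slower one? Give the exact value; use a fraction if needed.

273 min = 16380 s.
A emits 30 × 16380 = 491400 frames; B emits 30000/1001 × 16380 = 5400000/11.
Difference = 5400/11 frames (≈ 490.9091); B is behind A.

5400/11 frames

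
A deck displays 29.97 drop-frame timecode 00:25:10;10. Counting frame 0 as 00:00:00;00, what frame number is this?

45264

As if non-drop at 30 labels/s: (0 × 3600 + 25 × 60 + 10) × 30 + 10 = 45310.
Minute boundaries passed: 25; those not divisible by 10: 25 − 2 = 23; dropped labels = 2 × 23 = 46.
Actual frame index = 45310 − 46 = 45264.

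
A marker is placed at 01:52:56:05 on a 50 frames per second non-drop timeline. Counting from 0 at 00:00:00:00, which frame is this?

Total seconds to the label: (1 × 3600 + 52 × 60 + 56) = 6776.
Frame index = 6776 × 50 + 5 = 338805.

338805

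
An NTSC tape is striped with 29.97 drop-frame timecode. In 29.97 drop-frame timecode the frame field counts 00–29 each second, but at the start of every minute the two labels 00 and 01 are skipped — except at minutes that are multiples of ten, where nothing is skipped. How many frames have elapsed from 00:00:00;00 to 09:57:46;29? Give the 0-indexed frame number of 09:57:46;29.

Complete 10-minute blocks: 59, each 17982 frames → 1060938.
Remaining 7 whole minutes in the current block: 1800 + 6 × 1798 = 12588 frames.
Within the current minute: 46 × 30 + 29 − 2 = 1407 (labels ;00/;01 skipped at this minute). Total = 1060938 + 12588 + 1407 = 1074933.

1074933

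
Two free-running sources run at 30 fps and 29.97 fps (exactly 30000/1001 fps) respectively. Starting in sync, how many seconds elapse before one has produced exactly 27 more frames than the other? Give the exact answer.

900.9 seconds

The gap grows by |30000/1001 − 30| = 30/1001 frames per second.
Time for a 27-frame gap: 27 ÷ (30/1001) = 900.9 s.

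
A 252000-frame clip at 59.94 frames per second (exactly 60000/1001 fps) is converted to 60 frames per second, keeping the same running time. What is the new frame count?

Target frames = source frames × (target rate / source rate) = 252000 × (60)/(60000/1001) = 252000 × 1001/1000 = 252252.

252252 frames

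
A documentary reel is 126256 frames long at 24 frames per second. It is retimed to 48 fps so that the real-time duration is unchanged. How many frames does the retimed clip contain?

Target frames = source frames × (target rate / source rate) = 126256 × (48)/(24) = 126256 × 2 = 252512.

252512 frames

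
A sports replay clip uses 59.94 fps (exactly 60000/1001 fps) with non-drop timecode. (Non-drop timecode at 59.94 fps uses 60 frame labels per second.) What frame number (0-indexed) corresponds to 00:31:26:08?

Total seconds to the label: (0 × 3600 + 31 × 60 + 26) = 1886.
Frame index = 1886 × 60 + 8 = 113168.

frame 113168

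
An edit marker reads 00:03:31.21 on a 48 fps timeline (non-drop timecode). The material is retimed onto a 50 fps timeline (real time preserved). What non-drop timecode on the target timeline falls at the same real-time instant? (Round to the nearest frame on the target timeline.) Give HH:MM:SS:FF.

Source frame index: (0×3600 + 3×60 + 31) × 48 + 21 = 10149.
Real time: 10149 / (48) = 3383/16 s.
Target frame: (3383/16) × (50) = 84575/8 ≈ 10571.875 → 10572.
At 50 labels/s: frame 10572 → 00:03:31:22.

00:03:31:22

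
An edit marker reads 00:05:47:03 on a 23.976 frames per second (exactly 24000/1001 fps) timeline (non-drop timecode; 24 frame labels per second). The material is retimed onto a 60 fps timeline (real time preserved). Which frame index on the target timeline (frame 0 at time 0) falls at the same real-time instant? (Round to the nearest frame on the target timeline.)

Source frame index: (0×3600 + 5×60 + 47) × 24 + 3 = 8331.
Real time: 8331 / (24000/1001) = 2779777/8000 s.
Target frame: (2779777/8000) × (60) = 8339331/400 ≈ 20848.327 → 20848.

frame 20848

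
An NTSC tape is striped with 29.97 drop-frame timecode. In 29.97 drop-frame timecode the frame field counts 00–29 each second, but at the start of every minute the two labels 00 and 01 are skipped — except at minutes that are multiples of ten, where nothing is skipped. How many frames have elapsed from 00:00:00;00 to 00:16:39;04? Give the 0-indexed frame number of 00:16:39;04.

Complete 10-minute blocks: 1, each 17982 frames → 17982.
Remaining 6 whole minutes in the current block: 1800 + 5 × 1798 = 10790 frames.
Within the current minute: 39 × 30 + 4 − 2 = 1172 (labels ;00/;01 skipped at this minute). Total = 17982 + 10790 + 1172 = 29944.

29944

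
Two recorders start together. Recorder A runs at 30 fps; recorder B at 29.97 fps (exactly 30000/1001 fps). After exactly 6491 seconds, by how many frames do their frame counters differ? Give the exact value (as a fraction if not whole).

A emits 30 × 6491 = 194730 frames; B emits 30000/1001 × 6491 = 194730000/1001.
Difference = 194730/1001 frames (≈ 194.5355); B is behind A.

194730/1001 frames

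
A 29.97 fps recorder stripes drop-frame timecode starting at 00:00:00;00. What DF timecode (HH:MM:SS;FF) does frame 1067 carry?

Each 10-minute DF block holds 10 × 60 × 30 − 9 × 2 = 17982 frames. 1067 ÷ 17982 → 0 full blocks, remainder 1067.
Within the partial block the first minute is 1800 frames and each further minute 1798, so 0 further minute boundaries passed. Total skipped labels = 18 × 0 + 2 × 0 = 0.
Non-drop label index = 1067 + 0 = 1067; at 30 labels/s that is 00:00:35:17, i.e. DF 00:00:35;17.

00:00:35;17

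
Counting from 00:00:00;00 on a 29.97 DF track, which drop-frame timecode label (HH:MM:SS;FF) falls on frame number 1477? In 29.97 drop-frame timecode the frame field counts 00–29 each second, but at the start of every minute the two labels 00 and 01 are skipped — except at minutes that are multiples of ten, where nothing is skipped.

00:00:49;07

Ten DF minutes hold 17982 frames, so frame 1477 lies in block 0 (frames 0–17981) with 1477 frames into that block.
The block's first minute is 1800 frames and the rest 1798 each; 1477 frames reaches minute 0, so 0 × 18 + 0 × 2 = 0 labels have been skipped so far.
Adding those back, label number 1477 + 0 = 1477 at 30 labels/s is 49 s + 7 f = 0 h 0 min 49 s frame 7, i.e. 00:00:49;07.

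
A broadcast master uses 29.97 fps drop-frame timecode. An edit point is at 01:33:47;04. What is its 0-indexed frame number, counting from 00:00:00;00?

Complete 10-minute blocks: 9, each 17982 frames → 161838.
Remaining 3 whole minutes in the current block: 1800 + 2 × 1798 = 5396 frames.
Within the current minute: 47 × 30 + 4 − 2 = 1412 (labels ;00/;01 skipped at this minute). Total = 161838 + 5396 + 1412 = 168646.

168646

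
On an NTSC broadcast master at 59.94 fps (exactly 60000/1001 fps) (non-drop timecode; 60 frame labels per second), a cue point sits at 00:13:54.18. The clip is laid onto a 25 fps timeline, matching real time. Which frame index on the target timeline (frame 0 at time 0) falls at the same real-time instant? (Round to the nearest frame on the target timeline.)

Source frame index: (0×3600 + 13×60 + 54) × 60 + 18 = 50058.
Real time: 50058 / (60000/1001) = 8351343/10000 s.
Target frame: (8351343/10000) × (25) = 8351343/400 ≈ 20878.357 → 20878.

frame 20878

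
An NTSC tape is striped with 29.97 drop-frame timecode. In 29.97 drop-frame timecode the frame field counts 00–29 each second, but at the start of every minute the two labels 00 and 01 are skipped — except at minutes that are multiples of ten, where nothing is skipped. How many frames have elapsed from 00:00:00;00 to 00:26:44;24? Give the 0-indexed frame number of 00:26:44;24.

48096

Complete 10-minute blocks: 2, each 17982 frames → 35964.
Remaining 6 whole minutes in the current block: 1800 + 5 × 1798 = 10790 frames.
Within the current minute: 44 × 30 + 24 − 2 = 1342 (labels ;00/;01 skipped at this minute). Total = 35964 + 10790 + 1342 = 48096.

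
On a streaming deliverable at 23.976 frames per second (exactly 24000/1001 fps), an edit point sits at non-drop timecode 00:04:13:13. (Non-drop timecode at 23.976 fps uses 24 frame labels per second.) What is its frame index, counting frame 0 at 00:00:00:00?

frame 6085

Total seconds to the label: (0 × 3600 + 4 × 60 + 13) = 253.
Frame index = 253 × 24 + 13 = 6085.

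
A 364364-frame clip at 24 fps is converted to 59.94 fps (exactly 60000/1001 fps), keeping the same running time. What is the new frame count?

Target frames = source frames × (target rate / source rate) = 364364 × (60000/1001)/(24) = 364364 × 2500/1001 = 910000.

910000 frames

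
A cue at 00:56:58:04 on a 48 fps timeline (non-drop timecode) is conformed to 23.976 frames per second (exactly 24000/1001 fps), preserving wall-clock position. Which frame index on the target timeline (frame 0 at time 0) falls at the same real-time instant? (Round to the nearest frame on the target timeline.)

frame 81952

Source frame index: (0×3600 + 56×60 + 58) × 48 + 4 = 164068.
Real time: 164068 / (48) = 41017/12 s.
Target frame: (41017/12) × (24000/1001) = 82034000/1001 ≈ 81952.048 → 81952.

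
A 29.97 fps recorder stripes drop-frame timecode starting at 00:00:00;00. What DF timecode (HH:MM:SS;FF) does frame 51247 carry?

Ten DF minutes hold 17982 frames, so frame 51247 lies in block 2 (frames 35964–53945) with 15283 frames into that block.
The block's first minute is 1800 frames and the rest 1798 each; 15283 frames reaches minute 8, so 2 × 18 + 8 × 2 = 52 labels have been skipped so far.
Adding those back, label number 51247 + 52 = 51299 at 30 labels/s is 1709 s + 29 f = 0 h 28 min 29 s frame 29, i.e. 00:28:29;29.

00:28:29;29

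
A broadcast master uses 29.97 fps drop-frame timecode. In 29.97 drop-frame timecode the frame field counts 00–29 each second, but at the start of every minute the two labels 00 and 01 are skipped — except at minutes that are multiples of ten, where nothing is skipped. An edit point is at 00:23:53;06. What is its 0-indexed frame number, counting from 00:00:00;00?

42954

As if non-drop at 30 labels/s: (0 × 3600 + 23 × 60 + 53) × 30 + 6 = 42996.
Minute boundaries passed: 23; those not divisible by 10: 23 − 2 = 21; dropped labels = 2 × 21 = 42.
Actual frame index = 42996 − 42 = 42954.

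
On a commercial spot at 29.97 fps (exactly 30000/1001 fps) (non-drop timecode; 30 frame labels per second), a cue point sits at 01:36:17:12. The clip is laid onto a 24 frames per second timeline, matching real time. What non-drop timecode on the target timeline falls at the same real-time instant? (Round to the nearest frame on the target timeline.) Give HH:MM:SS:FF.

Source frame index: (1×3600 + 36×60 + 17) × 30 + 12 = 173322.
Real time: 173322 / (30000/1001) = 28915887/5000 s.
Target frame: (28915887/5000) × (24) = 86747661/625 ≈ 138796.258 → 138796.
At 24 labels/s: frame 138796 → 01:36:23:04.

01:36:23:04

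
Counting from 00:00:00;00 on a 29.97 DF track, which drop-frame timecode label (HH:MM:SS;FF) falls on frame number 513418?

04:45:31;02

Each 10-minute DF block holds 10 × 60 × 30 − 9 × 2 = 17982 frames. 513418 ÷ 17982 → 28 full blocks, remainder 9922.
Within the partial block the first minute is 1800 frames and each further minute 1798, so 5 further minute boundaries passed. Total skipped labels = 18 × 28 + 2 × 5 = 514.
Non-drop label index = 513418 + 514 = 513932; at 30 labels/s that is 04:45:31:02, i.e. DF 04:45:31;02.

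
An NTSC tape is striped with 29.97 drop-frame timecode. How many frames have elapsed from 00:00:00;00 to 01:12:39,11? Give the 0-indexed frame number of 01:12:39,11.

As if non-drop at 30 labels/s: (1 × 3600 + 12 × 60 + 39) × 30 + 11 = 130781.
Minute boundaries passed: 72; those not divisible by 10: 72 − 7 = 65; dropped labels = 2 × 65 = 130.
Actual frame index = 130781 − 130 = 130651.

130651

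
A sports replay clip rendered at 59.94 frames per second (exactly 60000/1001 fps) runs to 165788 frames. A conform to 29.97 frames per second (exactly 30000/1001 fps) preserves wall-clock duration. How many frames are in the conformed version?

Target frames = source frames × (target rate / source rate) = 165788 × (30000/1001)/(60000/1001) = 165788 × 1/2 = 82894.

82894 frames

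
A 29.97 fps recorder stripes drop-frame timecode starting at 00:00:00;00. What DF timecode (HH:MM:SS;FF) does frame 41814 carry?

Ten DF minutes hold 17982 frames, so frame 41814 lies in block 2 (frames 35964–53945) with 5850 frames into that block.
The block's first minute is 1800 frames and the rest 1798 each; 5850 frames reaches minute 3, so 2 × 18 + 3 × 2 = 42 labels have been skipped so far.
Adding those back, label number 41814 + 42 = 41856 at 30 labels/s is 1395 s + 6 f = 0 h 23 min 15 s frame 6, i.e. 00:23:15;06.

00:23:15;06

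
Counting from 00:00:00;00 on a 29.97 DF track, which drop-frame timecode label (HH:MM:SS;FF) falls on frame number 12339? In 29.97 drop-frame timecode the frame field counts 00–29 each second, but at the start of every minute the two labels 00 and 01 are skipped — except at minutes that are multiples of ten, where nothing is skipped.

Each 10-minute DF block holds 10 × 60 × 30 − 9 × 2 = 17982 frames. 12339 ÷ 17982 → 0 full blocks, remainder 12339.
Within the partial block the first minute is 1800 frames and each further minute 1798, so 6 further minute boundaries passed. Total skipped labels = 18 × 0 + 2 × 6 = 12.
Non-drop label index = 12339 + 12 = 12351; at 30 labels/s that is 00:06:51:21, i.e. DF 00:06:51;21.

00:06:51;21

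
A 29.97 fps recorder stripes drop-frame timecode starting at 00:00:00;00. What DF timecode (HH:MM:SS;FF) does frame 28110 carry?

Each 10-minute DF block holds 10 × 60 × 30 − 9 × 2 = 17982 frames. 28110 ÷ 17982 → 1 full block, remainder 10128.
Within the partial block the first minute is 1800 frames and each further minute 1798, so 5 further minute boundaries passed. Total skipped labels = 18 × 1 + 2 × 5 = 28.
Non-drop label index = 28110 + 28 = 28138; at 30 labels/s that is 00:15:37:28, i.e. DF 00:15:37;28.

00:15:37;28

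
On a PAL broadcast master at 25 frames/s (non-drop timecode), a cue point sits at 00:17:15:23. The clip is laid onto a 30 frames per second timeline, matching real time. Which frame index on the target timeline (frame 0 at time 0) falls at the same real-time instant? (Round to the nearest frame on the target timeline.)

frame 31078

Source frame index: (0×3600 + 17×60 + 15) × 25 + 23 = 25898.
Real time: 25898 / (25) = 25898/25 s.
Target frame: (25898/25) × (30) = 155388/5 ≈ 31077.600 → 31078.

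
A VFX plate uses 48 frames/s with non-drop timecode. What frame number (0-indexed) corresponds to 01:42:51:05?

Total seconds to the label: (1 × 3600 + 42 × 60 + 51) = 6171.
Frame index = 6171 × 48 + 5 = 296213.

296213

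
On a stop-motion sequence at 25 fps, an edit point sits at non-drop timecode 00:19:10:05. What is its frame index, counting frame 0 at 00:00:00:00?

frame 28755

Total seconds to the label: (0 × 3600 + 19 × 60 + 10) = 1150.
Frame index = 1150 × 25 + 5 = 28755.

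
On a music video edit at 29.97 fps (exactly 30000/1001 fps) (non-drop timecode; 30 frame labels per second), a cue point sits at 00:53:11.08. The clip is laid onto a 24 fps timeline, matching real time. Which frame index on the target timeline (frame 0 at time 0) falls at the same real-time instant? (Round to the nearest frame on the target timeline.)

frame 76667

Source frame index: (0×3600 + 53×60 + 11) × 30 + 8 = 95738.
Real time: 95738 / (30000/1001) = 47916869/15000 s.
Target frame: (47916869/15000) × (24) = 47916869/625 ≈ 76666.990 → 76667.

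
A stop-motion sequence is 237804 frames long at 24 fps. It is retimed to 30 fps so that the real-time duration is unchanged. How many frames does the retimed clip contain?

297255 frames

Target frames = source frames × (target rate / source rate) = 237804 × (30)/(24) = 237804 × 5/4 = 297255.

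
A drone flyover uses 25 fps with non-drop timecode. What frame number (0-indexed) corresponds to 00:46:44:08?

frame 70108

Total seconds to the label: (0 × 3600 + 46 × 60 + 44) = 2804.
Frame index = 2804 × 25 + 8 = 70108.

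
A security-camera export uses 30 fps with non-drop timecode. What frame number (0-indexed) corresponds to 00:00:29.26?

Total seconds to the label: (0 × 3600 + 0 × 60 + 29) = 29.
Frame index = 29 × 30 + 26 = 896.

frame 896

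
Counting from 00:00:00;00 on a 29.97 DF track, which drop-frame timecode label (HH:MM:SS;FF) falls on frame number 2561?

Each 10-minute DF block holds 10 × 60 × 30 − 9 × 2 = 17982 frames. 2561 ÷ 17982 → 0 full blocks, remainder 2561.
Within the partial block the first minute is 1800 frames and each further minute 1798, so 1 further minute boundary passed. Total skipped labels = 18 × 0 + 2 × 1 = 2.
Non-drop label index = 2561 + 2 = 2563; at 30 labels/s that is 00:01:25:13, i.e. DF 00:01:25;13.

00:01:25;13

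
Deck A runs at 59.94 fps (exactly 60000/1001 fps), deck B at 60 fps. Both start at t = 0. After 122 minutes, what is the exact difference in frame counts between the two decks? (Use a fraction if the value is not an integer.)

122 min = 7320 s.
A emits 60000/1001 × 7320 = 439200000/1001 frames; B emits 60 × 7320 = 439200.
Difference = 439200/1001 frames (≈ 438.7612); B is ahead of A.

439200/1001 frames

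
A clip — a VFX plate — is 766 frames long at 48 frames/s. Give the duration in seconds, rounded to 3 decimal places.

15.958 seconds

Running time = 766 × 1/48 = 383/24 s ≈ 15.958 s.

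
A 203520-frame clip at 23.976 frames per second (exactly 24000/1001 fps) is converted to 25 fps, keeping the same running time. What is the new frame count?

Target frames = source frames × (target rate / source rate) = 203520 × (25)/(24000/1001) = 203520 × 1001/960 = 212212.

212212 frames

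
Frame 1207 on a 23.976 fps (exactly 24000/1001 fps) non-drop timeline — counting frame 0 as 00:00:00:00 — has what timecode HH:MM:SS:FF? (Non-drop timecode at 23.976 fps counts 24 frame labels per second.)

00:00:50:07

1207 ÷ 24 = 50 full seconds, remainder 7 frames.
50 s = 0 h 0 min 50 s.
Timecode: 00:00:50:07.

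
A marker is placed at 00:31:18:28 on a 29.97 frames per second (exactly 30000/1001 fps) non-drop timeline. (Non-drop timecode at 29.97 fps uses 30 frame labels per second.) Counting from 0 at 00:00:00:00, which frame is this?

Total seconds to the label: (0 × 3600 + 31 × 60 + 18) = 1878.
Frame index = 1878 × 30 + 28 = 56368.

frame 56368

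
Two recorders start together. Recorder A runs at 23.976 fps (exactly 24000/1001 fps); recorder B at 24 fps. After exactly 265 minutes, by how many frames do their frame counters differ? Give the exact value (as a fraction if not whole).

265 min = 15900 s.
A emits 24000/1001 × 15900 = 381600000/1001 frames; B emits 24 × 15900 = 381600.
Difference = 381600/1001 frames (≈ 381.2188); B is ahead of A.

381600/1001 frames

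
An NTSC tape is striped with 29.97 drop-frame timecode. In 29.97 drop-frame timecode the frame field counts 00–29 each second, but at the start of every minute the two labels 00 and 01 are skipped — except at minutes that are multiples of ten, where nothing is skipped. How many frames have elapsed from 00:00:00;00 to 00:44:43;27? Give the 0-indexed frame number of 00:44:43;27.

80437

Complete 10-minute blocks: 4, each 17982 frames → 71928.
Remaining 4 whole minutes in the current block: 1800 + 3 × 1798 = 7194 frames.
Within the current minute: 43 × 30 + 27 − 2 = 1315 (labels ;00/;01 skipped at this minute). Total = 71928 + 7194 + 1315 = 80437.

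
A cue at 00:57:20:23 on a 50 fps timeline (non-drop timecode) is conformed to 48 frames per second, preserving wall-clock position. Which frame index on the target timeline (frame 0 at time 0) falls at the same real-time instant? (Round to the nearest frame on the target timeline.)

Source frame index: (0×3600 + 57×60 + 20) × 50 + 23 = 172023.
Real time: 172023 / (50) = 172023/50 s.
Target frame: (172023/50) × (48) = 4128552/25 ≈ 165142.080 → 165142.

frame 165142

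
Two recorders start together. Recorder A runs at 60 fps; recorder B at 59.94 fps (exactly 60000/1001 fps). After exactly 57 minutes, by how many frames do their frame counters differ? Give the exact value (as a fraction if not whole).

205200/1001 frames

57 min = 3420 s.
A emits 60 × 3420 = 205200 frames; B emits 60000/1001 × 3420 = 205200000/1001.
Difference = 205200/1001 frames (≈ 204.9950); B is behind A.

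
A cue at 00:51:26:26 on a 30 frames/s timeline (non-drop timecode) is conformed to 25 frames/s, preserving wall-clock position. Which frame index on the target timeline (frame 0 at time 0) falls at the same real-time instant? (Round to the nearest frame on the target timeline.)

Source frame index: (0×3600 + 51×60 + 26) × 30 + 26 = 92606.
Real time: 92606 / (30) = 46303/15 s.
Target frame: (46303/15) × (25) = 231515/3 ≈ 77171.667 → 77172.

frame 77172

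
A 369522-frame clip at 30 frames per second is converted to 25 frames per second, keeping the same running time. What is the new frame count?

307935 frames

Target frames = source frames × (target rate / source rate) = 369522 × (25)/(30) = 369522 × 5/6 = 307935.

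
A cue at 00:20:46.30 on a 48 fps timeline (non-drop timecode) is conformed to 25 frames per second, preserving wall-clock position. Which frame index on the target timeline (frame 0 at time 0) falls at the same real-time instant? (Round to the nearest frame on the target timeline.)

Source frame index: (0×3600 + 20×60 + 46) × 48 + 30 = 59838.
Real time: 59838 / (48) = 9973/8 s.
Target frame: (9973/8) × (25) = 249325/8 ≈ 31165.625 → 31166.

frame 31166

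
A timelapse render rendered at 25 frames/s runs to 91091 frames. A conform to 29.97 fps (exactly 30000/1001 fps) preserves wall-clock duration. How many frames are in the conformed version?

Target frames = source frames × (target rate / source rate) = 91091 × (30000/1001)/(25) = 91091 × 1200/1001 = 109200.

109200 frames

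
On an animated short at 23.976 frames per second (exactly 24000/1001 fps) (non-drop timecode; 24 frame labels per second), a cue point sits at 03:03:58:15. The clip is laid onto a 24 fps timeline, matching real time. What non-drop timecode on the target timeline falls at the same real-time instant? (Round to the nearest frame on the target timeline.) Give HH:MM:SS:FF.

Source frame index: (3×3600 + 3×60 + 58) × 24 + 15 = 264927.
Real time: 264927 / (24000/1001) = 88397309/8000 s.
Target frame: (88397309/8000) × (24) = 265191927/1000 ≈ 265191.927 → 265192.
At 24 labels/s: frame 265192 → 03:04:09:16.

03:04:09:16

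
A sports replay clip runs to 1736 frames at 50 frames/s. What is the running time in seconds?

Running time = 1736 / (50) = 34.72 s.

34.72 seconds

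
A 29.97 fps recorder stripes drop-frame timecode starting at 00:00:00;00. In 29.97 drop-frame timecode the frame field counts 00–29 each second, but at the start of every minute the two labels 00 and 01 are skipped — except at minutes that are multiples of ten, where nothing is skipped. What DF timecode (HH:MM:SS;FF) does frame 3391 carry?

Ten DF minutes hold 17982 frames, so frame 3391 lies in block 0 (frames 0–17981) with 3391 frames into that block.
The block's first minute is 1800 frames and the rest 1798 each; 3391 frames reaches minute 1, so 0 × 18 + 1 × 2 = 2 labels have been skipped so far.
Adding those back, label number 3391 + 2 = 3393 at 30 labels/s is 113 s + 3 f = 0 h 1 min 53 s frame 3, i.e. 00:01:53;03.

00:01:53;03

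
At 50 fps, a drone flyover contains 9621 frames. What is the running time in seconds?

192.42 seconds

Running time = 9621 / (50) = 192.42 s.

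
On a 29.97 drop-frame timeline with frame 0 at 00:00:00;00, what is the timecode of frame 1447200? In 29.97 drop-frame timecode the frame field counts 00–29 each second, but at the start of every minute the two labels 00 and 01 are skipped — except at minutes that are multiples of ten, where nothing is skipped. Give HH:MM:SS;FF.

Each 10-minute DF block holds 10 × 60 × 30 − 9 × 2 = 17982 frames. 1447200 ÷ 17982 → 80 full blocks, remainder 8640.
Within the partial block the first minute is 1800 frames and each further minute 1798, so 4 further minute boundaries passed. Total skipped labels = 18 × 80 + 2 × 4 = 1448.
Non-drop label index = 1447200 + 1448 = 1448648; at 30 labels/s that is 13:24:48:08, i.e. DF 13:24:48;08.

13:24:48;08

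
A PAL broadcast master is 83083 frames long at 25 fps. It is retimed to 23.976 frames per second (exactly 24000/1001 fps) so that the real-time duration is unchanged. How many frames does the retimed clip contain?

Target frames = source frames × (target rate / source rate) = 83083 × (24000/1001)/(25) = 83083 × 960/1001 = 79680.

79680 frames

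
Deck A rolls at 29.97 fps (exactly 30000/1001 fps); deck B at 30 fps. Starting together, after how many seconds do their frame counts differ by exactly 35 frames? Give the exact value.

7007/6 seconds

The gap grows by |30 − 30000/1001| = 30/1001 frames per second.
Time for a 35-frame gap: 35 ÷ (30/1001) = 7007/6 s.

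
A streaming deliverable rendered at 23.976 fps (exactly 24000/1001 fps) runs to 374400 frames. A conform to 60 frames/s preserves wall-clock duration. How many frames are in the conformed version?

936936 frames

Target frames = source frames × (target rate / source rate) = 374400 × (60)/(24000/1001) = 374400 × 1001/400 = 936936.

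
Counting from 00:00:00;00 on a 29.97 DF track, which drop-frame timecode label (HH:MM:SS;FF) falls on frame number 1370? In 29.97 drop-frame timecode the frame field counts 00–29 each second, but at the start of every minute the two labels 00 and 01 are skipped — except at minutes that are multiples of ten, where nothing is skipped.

Each 10-minute DF block holds 10 × 60 × 30 − 9 × 2 = 17982 frames. 1370 ÷ 17982 → 0 full blocks, remainder 1370.
Within the partial block the first minute is 1800 frames and each further minute 1798, so 0 further minute boundaries passed. Total skipped labels = 18 × 0 + 2 × 0 = 0.
Non-drop label index = 1370 + 0 = 1370; at 30 labels/s that is 00:00:45:20, i.e. DF 00:00:45;20.

00:00:45;20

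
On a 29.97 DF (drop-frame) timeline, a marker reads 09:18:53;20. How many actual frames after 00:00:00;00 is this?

1005004

As if non-drop at 30 labels/s: (9 × 3600 + 18 × 60 + 53) × 30 + 20 = 1006010.
Minute boundaries passed: 558; those not divisible by 10: 558 − 55 = 503; dropped labels = 2 × 503 = 1006.
Actual frame index = 1006010 − 1006 = 1005004.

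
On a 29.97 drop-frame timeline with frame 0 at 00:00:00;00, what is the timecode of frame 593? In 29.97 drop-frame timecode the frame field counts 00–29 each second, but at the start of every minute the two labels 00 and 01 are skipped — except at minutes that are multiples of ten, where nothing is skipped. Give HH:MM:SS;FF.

00:00:19;23

Ten DF minutes hold 17982 frames, so frame 593 lies in block 0 (frames 0–17981) with 593 frames into that block.
The block's first minute is 1800 frames and the rest 1798 each; 593 frames reaches minute 0, so 0 × 18 + 0 × 2 = 0 labels have been skipped so far.
Adding those back, label number 593 + 0 = 593 at 30 labels/s is 19 s + 23 f = 0 h 0 min 19 s frame 23, i.e. 00:00:19;23.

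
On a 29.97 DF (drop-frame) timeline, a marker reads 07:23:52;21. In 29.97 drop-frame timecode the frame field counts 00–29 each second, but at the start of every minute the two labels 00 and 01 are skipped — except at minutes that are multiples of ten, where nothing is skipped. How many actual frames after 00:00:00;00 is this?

798183

Complete 10-minute blocks: 44, each 17982 frames → 791208.
Remaining 3 whole minutes in the current block: 1800 + 2 × 1798 = 5396 frames.
Within the current minute: 52 × 30 + 21 − 2 = 1579 (labels ;00/;01 skipped at this minute). Total = 791208 + 5396 + 1579 = 798183.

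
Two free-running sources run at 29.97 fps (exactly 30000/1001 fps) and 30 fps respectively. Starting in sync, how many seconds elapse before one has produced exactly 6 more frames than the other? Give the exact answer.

200.2 seconds

The gap grows by |30 − 30000/1001| = 30/1001 frames per second.
Time for a 6-frame gap: 6 ÷ (30/1001) = 200.2 s.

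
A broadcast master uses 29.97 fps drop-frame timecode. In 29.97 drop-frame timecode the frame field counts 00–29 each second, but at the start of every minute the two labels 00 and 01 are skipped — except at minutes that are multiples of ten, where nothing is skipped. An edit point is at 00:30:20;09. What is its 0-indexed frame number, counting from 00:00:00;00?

Complete 10-minute blocks: 3, each 17982 frames → 53946.
Remaining 0 whole minutes in the current block: 0 frames.
Within the current minute: 20 × 30 + 9 = 609. Total = 53946 + 0 + 609 = 54555.

54555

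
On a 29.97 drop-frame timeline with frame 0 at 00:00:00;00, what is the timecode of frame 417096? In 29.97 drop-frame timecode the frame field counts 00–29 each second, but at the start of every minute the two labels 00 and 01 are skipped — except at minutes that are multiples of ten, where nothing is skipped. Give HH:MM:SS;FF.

03:51:57;02

Ten DF minutes hold 17982 frames, so frame 417096 lies in block 23 (frames 413586–431567) with 3510 frames into that block.
The block's first minute is 1800 frames and the rest 1798 each; 3510 frames reaches minute 1, so 23 × 18 + 1 × 2 = 416 labels have been skipped so far.
Adding those back, label number 417096 + 416 = 417512 at 30 labels/s is 13917 s + 2 f = 3 h 51 min 57 s frame 2, i.e. 03:51:57;02.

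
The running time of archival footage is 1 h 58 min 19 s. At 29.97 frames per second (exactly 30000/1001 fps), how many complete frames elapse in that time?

1 h 58 min 19 s = 7099 s.
Frames = 7099 × 30000/1001 = 212970000/1001 ≈ 212757.2428.
Complete frames: 212757.

212757 frames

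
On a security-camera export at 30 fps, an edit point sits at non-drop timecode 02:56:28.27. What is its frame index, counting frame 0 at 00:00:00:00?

Total seconds to the label: (2 × 3600 + 56 × 60 + 28) = 10588.
Frame index = 10588 × 30 + 27 = 317667.

317667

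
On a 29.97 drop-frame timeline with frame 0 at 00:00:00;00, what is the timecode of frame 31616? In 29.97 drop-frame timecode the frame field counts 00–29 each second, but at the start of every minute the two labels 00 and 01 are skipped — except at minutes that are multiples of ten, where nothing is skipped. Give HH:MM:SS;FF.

00:17:34;28

Each 10-minute DF block holds 10 × 60 × 30 − 9 × 2 = 17982 frames. 31616 ÷ 17982 → 1 full block, remainder 13634.
Within the partial block the first minute is 1800 frames and each further minute 1798, so 7 further minute boundaries passed. Total skipped labels = 18 × 1 + 2 × 7 = 32.
Non-drop label index = 31616 + 32 = 31648; at 30 labels/s that is 00:17:34:28, i.e. DF 00:17:34;28.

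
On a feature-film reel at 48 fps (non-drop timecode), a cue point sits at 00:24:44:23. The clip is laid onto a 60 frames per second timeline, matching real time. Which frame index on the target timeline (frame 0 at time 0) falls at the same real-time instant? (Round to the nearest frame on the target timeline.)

frame 89069

Source frame index: (0×3600 + 24×60 + 44) × 48 + 23 = 71255.
Real time: 71255 / (48) = 71255/48 s.
Target frame: (71255/48) × (60) = 356275/4 ≈ 89068.750 → 89069.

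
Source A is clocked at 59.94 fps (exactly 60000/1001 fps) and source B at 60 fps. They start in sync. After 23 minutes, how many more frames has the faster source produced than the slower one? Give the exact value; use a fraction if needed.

23 min = 1380 s.
A emits 60000/1001 × 1380 = 82800000/1001 frames; B emits 60 × 1380 = 82800.
Difference = 82800/1001 frames (≈ 82.7173); B is ahead of A.

82800/1001 frames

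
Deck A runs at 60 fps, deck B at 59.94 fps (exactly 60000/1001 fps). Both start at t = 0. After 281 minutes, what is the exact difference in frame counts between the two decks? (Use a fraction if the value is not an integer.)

281 min = 16860 s.
A emits 60 × 16860 = 1011600 frames; B emits 60000/1001 × 16860 = 1011600000/1001.
Difference = 1011600/1001 frames (≈ 1010.5894); B is behind A.

1011600/1001 frames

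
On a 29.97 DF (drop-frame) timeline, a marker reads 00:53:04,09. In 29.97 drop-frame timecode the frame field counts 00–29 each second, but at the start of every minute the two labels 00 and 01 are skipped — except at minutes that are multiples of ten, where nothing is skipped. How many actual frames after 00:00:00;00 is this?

As if non-drop at 30 labels/s: (0 × 3600 + 53 × 60 + 4) × 30 + 9 = 95529.
Minute boundaries passed: 53; those not divisible by 10: 53 − 5 = 48; dropped labels = 2 × 48 = 96.
Actual frame index = 95529 − 96 = 95433.

95433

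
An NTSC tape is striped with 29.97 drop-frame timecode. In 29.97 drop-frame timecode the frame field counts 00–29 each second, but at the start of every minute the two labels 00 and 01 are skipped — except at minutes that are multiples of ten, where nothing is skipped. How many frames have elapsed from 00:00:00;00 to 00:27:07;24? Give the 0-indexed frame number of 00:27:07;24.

48784

Complete 10-minute blocks: 2, each 17982 frames → 35964.
Remaining 7 whole minutes in the current block: 1800 + 6 × 1798 = 12588 frames.
Within the current minute: 7 × 30 + 24 − 2 = 232 (labels ;00/;01 skipped at this minute). Total = 35964 + 12588 + 232 = 48784.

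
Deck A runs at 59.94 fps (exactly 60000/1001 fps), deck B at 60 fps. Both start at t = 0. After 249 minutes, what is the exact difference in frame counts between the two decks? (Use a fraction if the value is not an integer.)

249 min = 14940 s.
A emits 60000/1001 × 14940 = 896400000/1001 frames; B emits 60 × 14940 = 896400.
Difference = 896400/1001 frames (≈ 895.5045); B is ahead of A.

896400/1001 frames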